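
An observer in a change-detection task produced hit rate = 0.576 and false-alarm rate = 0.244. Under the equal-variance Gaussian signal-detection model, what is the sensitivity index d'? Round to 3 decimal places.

z(H) = 0.1917
z(FA) = -0.6935
d' = z(H) − z(FA) = 0.1917 − (-0.6935) = 0.8852

d' = 0.885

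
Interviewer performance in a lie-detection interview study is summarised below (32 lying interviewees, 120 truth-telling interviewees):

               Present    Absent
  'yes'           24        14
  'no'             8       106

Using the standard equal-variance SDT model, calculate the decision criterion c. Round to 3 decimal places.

c = 0.259

H = 24/32 = 0.7500
FA = 14/120 = 0.1167
Φ⁻¹(H) = Φ⁻¹(0.7500) = 0.6745
Φ⁻¹(FA) = Φ⁻¹(0.1167) = -1.1916
c = −½·[z(H) + z(FA)] = −0.5 × (0.6745 + (-1.1916)) = 0.25855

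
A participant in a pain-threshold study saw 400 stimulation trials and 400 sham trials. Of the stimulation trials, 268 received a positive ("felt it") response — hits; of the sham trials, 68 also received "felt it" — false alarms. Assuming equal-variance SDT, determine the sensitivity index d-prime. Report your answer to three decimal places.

H = 268/400 = 0.6700
FA = 68/400 = 0.1700
z(H) = 0.4399
z(FA) = -0.9542
d' = z(H) − z(FA) = 0.4399 − (-0.9542) = 1.3941

d-prime = 1.394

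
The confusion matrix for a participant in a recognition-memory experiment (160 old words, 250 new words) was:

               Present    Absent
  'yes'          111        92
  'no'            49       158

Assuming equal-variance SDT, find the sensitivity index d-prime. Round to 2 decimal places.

H = 111/160 = 0.6937
FA = 92/250 = 0.3680
Φ⁻¹(0.6937) = 0.506, Φ⁻¹(0.3680) = -0.337
d' = z(H) − z(FA) = 0.506 − (-0.337) = 0.843

d-prime = 0.84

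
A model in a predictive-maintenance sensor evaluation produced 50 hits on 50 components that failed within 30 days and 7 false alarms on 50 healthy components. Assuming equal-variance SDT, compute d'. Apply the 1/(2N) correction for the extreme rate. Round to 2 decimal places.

d' = 3.41

The hit rate is 50/50 = 1, so apply the 1/(2N) correction: H → 1 − 1/(2·50) = 0.99000.
z(H) = z(0.99000) = 2.326
z(FA) = z(0.14000) = -1.080
d' = 2.326 − (-1.080) = 3.406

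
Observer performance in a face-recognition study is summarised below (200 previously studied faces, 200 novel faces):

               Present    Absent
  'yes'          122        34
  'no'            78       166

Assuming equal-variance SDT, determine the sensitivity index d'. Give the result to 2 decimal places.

d' = 1.23

H = 122/200 = 0.6100
FA = 34/200 = 0.1700
z(H) = z(0.6100) = 0.279
z(FA) = z(0.1700) = -0.954
d' = z(H) − z(FA) = 0.279 − (-0.954) = 1.233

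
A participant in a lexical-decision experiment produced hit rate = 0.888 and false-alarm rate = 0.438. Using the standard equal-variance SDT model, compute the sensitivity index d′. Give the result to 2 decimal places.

d′ = 1.37

z(H) = z(0.888) = 1.216
z(FA) = z(0.438) = -0.156
d' = z(H) − z(FA) = 1.216 − (-0.156) = 1.372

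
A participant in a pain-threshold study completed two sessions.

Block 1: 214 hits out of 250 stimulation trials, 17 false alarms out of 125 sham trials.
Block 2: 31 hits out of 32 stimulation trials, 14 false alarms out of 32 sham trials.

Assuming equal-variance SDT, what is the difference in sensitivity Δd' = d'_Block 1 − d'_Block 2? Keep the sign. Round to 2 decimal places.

Δd' = 0.14

Block 1: z(0.8560) = 1.063, z(0.1360) = -1.098, d' = 2.161
Block 2: z(0.9688) = 1.863, z(0.4375) = -0.157, d' = 2.020
Δd' = d'_Block 1 − d'_Block 2 = 2.161 − 2.020 = 0.141
Block 1 has the higher sensitivity.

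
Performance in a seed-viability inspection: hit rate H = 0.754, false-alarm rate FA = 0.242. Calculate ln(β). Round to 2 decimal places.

ln β = 0.01

z(H) = z(0.754) = 0.687
z(FA) = z(0.242) = -0.700
ln β = −½·[z(H)² − z(FA)²] = −0.5 × (0.472 − 0.490) = 0.009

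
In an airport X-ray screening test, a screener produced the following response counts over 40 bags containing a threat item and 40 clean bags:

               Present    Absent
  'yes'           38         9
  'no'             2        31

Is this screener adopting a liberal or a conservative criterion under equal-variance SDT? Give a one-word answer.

liberal

z(H) = 1.645, z(FA) = -0.755
c = −½·(z(H) + z(FA)) = -0.445
c < 0 → liberal criterion (biased toward responding “yes”).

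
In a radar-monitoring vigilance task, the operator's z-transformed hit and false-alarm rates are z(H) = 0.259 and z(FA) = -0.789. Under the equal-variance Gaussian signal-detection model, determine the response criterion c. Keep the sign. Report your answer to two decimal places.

c = −½·[z(H) + z(FA)] = −½·(0.259 + (-0.789)) = 0.265

c = 0.27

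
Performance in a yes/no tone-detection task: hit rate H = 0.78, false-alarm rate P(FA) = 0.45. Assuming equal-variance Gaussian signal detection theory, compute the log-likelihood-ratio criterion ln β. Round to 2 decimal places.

ln β = -0.29

Φ⁻¹(0.78) = 0.772, Φ⁻¹(0.45) = -0.126
ln β = −½·[z(H)² − z(FA)²] = −0.5 × (0.596 − 0.016) = -0.290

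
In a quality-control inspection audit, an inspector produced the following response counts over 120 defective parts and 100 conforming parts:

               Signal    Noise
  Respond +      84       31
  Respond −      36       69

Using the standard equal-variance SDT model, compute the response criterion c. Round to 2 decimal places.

c = -0.01

H = 84/120 = 0.7000
FA = 31/100 = 0.3100
Φ⁻¹(0.7000) = 0.524, Φ⁻¹(0.3100) = -0.496
c = −½·[z(H) + z(FA)] = −0.5 × (0.524 + (-0.496)) = -0.014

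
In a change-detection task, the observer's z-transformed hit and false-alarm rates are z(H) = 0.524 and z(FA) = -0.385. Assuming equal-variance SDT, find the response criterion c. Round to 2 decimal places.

c = -0.07

c = −½·[z(H) + z(FA)] = −½·(0.524 + (-0.385)) = -0.0695
c < 0: the observer has a liberal response bias.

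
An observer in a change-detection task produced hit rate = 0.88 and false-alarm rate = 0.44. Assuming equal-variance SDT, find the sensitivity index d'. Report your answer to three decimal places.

d' = 1.326

Φ⁻¹(H) = Φ⁻¹(0.88) = 1.1750
Φ⁻¹(FA) = Φ⁻¹(0.44) = -0.1510
d' = z(H) − z(FA) = 1.1750 − (-0.1510) = 1.3260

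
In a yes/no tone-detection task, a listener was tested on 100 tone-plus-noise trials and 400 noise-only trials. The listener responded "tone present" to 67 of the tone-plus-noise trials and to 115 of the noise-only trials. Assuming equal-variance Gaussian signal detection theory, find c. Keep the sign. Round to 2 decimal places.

c = 0.06

H = 67/100 = 0.6700
FA = 115/400 = 0.2875
z(0.6700) = 0.4399, z(0.2875) = -0.5607
c = −½·[z(H) + z(FA)] = −0.5 × (0.4399 + (-0.5607)) = 0.0604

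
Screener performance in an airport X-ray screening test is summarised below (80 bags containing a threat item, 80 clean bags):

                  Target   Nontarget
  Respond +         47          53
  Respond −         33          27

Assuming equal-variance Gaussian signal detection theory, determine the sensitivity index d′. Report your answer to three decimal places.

d′ = -0.198

H = 47/80 = 0.5875
FA = 53/80 = 0.6625
Φ⁻¹(H) = 0.2211
Φ⁻¹(FA) = 0.4193
d' = z(H) − z(FA) = 0.2211 − 0.4193 = -0.1982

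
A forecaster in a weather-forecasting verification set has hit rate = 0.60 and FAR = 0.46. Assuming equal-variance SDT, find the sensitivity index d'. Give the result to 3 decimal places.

d' = 0.354

z(H) = z(0.60) = 0.2533
z(FA) = z(0.46) = -0.1004
d' = z(H) − z(FA) = 0.2533 − (-0.1004) = 0.3537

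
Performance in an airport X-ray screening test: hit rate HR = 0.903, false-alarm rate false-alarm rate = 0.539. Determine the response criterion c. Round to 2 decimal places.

c = -0.70

Φ⁻¹(H) = Φ⁻¹(0.903) = 1.2988
Φ⁻¹(FA) = Φ⁻¹(0.539) = 0.0979
c = −½·[z(H) + z(FA)] = −0.5 × (1.2988 + 0.0979) = -0.69835
c < 0: the screener has a liberal response bias.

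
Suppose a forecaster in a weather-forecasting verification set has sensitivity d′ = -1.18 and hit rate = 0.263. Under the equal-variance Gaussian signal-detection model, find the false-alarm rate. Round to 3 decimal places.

z(hit rate) = z(0.263) = -0.6341
z(FA) = z(H) − d' = -0.6341 − (-1.18) = 0.5459
false-alarm rate = Φ(0.5459) = 0.7074

false-alarm rate = 0.707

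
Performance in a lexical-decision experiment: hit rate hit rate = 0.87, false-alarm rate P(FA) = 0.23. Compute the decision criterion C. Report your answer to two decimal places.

z(H) = z(0.87) = 1.126
z(FA) = z(0.23) = -0.739
c = −½·[z(H) + z(FA)] = −0.5 × (1.126 + (-0.739)) = -0.1935
c < 0: the participant has a liberal response bias.

C = -0.19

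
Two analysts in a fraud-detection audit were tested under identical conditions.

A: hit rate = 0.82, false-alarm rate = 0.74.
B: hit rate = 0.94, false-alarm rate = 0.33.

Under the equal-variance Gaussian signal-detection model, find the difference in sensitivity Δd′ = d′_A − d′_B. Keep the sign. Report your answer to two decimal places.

A: z(0.82) = 0.915, z(0.74) = 0.643, d' = 0.272
B: z(0.94) = 1.555, z(0.33) = -0.440, d' = 1.995
Δd' = d'_A − d'_B = 0.272 − 1.995 = -1.723
B has the higher sensitivity.

Δd′ = -1.72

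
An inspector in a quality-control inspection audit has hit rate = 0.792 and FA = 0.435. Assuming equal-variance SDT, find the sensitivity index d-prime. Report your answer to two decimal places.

d-prime = 0.98

z(H) = z(0.792) = 0.813
z(FA) = z(0.435) = -0.164
d' = z(H) − z(FA) = 0.813 − (-0.164) = 0.977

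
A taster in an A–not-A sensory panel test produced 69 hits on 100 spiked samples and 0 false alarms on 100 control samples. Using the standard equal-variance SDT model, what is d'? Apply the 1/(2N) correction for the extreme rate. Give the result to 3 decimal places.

The false-alarm rate is 0/100 = 0, so apply the 1/(2N) correction: FA → 1/(2·100) = 0.00500.
z(H) = z(0.69000) = 0.4959
z(FA) = z(0.00500) = -2.5758
d' = 0.4959 − (-2.5758) = 3.0717

d' = 3.072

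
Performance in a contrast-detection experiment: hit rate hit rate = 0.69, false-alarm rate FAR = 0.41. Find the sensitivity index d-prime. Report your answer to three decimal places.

z(H) = z(0.69) = 0.4959
z(FA) = z(0.41) = -0.2275
d' = z(H) − z(FA) = 0.4959 − (-0.2275) = 0.7234

d-prime = 0.723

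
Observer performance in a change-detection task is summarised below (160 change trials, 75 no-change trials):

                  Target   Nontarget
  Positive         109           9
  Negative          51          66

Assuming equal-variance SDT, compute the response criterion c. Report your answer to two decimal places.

H = 109/160 = 0.6813
FA = 9/75 = 0.1200
z(H) = z(0.6813) = 0.4713
z(FA) = z(0.1200) = -1.1750
c = −½·[z(H) + z(FA)] = −0.5 × (0.4713 + (-1.1750)) = 0.35185

c = 0.35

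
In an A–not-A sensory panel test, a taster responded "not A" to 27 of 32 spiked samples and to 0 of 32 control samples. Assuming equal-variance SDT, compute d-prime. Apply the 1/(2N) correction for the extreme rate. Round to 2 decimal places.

d-prime = 3.16

The false-alarm rate is 0/32 = 0, so apply the 1/(2N) correction: FA → 1/(2·32) = 0.01562.
z(H) = z(0.84375) = 1.010
z(FA) = z(0.01562) = -2.154
d' = 1.010 − (-2.154) = 3.164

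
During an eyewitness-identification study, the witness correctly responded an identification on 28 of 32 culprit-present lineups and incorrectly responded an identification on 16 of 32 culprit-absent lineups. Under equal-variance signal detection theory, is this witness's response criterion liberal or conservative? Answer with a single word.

liberal

z(H) = 1.150, z(FA) = 0.000
c = −½·(z(H) + z(FA)) = -0.575
c < 0 → liberal criterion (biased toward responding “yes”).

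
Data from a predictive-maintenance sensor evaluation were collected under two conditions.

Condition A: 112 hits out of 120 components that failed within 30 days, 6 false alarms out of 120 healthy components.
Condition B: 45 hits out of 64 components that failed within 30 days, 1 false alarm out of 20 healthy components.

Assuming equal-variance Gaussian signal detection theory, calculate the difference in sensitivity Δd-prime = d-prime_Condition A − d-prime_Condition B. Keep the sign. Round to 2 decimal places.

Δd-prime = 0.97

Condition A: z(0.9333) = 1.501, z(0.0500) = -1.645, d' = 3.146
Condition B: z(0.7031) = 0.533, z(0.0500) = -1.645, d' = 2.178
Δd' = d'_Condition A − d'_Condition B = 3.146 − 2.178 = 0.968
Condition A has the higher sensitivity.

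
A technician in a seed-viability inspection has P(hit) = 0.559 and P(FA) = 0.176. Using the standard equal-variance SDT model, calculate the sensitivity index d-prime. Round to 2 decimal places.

d-prime = 1.08

z(H) = z(0.559) = 0.1484
z(FA) = z(0.176) = -0.9307
d' = z(H) − z(FA) = 0.1484 − (-0.9307) = 1.0791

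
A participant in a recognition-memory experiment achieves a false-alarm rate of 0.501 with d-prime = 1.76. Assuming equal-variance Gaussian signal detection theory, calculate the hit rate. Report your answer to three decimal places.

z(false-alarm rate) = z(0.501) = 0.0025
z(H) = z(FA) + d' = 0.0025 + 1.76 = 1.7625
hit rate = Φ(1.7625) = 0.9610

hit rate = 0.961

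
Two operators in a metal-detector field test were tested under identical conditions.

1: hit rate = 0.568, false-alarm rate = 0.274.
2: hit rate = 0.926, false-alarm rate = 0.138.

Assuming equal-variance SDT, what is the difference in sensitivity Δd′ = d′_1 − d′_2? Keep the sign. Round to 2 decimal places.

1: z(0.568) = 0.171, z(0.274) = -0.601, d' = 0.772
2: z(0.926) = 1.447, z(0.138) = -1.089, d' = 2.536
Δd' = d'_1 − d'_2 = 0.772 − 2.536 = -1.764
2 has the higher sensitivity.

Δd′ = -1.76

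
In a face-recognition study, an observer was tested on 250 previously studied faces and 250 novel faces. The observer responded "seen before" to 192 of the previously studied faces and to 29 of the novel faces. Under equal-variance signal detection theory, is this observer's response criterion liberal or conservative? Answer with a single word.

conservative

z(H) = 0.732, z(FA) = -1.195
c = −½·(z(H) + z(FA)) = 0.2315
c > 0 → conservative criterion (biased toward responding “no”).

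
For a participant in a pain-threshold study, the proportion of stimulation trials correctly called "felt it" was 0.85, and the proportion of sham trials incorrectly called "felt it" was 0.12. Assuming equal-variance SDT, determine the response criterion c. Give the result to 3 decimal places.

z(H) = z(0.85) = 1.0364
z(FA) = z(0.12) = -1.1750
c = −½·[z(H) + z(FA)] = −0.5 × (1.0364 + (-1.1750)) = 0.0693

c = 0.069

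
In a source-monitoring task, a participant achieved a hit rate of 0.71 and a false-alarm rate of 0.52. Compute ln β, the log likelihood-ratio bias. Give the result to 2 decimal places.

z(H) = z(0.71) = 0.553
z(FA) = z(0.52) = 0.050
ln β = −½·[z(H)² − z(FA)²] = −0.5 × (0.306 − 0.003) = -0.1515

ln β = -0.15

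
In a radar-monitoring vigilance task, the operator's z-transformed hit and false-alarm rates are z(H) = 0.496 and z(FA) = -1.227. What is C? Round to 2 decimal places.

C = 0.37

c = −½·[z(H) + z(FA)] = −½·(0.496 + (-1.227)) = 0.3655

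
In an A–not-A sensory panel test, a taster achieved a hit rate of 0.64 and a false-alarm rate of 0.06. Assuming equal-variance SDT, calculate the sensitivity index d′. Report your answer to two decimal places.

z(H) = z(0.64) = 0.358
z(FA) = z(0.06) = -1.555
d' = z(H) − z(FA) = 0.358 − (-1.555) = 1.913

d′ = 1.91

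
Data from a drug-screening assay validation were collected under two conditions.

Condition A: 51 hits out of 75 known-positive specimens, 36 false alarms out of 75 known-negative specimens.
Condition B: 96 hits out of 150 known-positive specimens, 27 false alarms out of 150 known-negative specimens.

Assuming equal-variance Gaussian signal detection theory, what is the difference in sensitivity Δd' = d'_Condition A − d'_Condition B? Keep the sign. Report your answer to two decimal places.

Condition A: z(0.6800) = 0.468, z(0.4800) = -0.050, d' = 0.518
Condition B: z(0.6400) = 0.358, z(0.1800) = -0.915, d' = 1.273
Δd' = d'_Condition A − d'_Condition B = 0.518 − 1.273 = -0.755
Condition B has the higher sensitivity.

Δd' = -0.76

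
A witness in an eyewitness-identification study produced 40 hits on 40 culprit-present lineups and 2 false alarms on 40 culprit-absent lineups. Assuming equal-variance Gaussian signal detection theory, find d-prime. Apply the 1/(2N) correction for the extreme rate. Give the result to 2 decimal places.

d-prime = 3.89

The hit rate is 40/40 = 1, so apply the 1/(2N) correction: H → 1 − 1/(2·40) = 0.98750.
z(H) = z(0.98750) = 2.241
z(FA) = z(0.05000) = -1.645
d' = 2.241 − (-1.645) = 3.886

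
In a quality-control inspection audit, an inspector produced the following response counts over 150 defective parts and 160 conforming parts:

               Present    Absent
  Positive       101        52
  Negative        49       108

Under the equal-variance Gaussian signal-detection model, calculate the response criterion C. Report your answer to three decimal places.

H = 101/150 = 0.6733
FA = 52/160 = 0.3250
Φ⁻¹(H) = 0.4490
Φ⁻¹(FA) = -0.4538
c = −½·[z(H) + z(FA)] = −0.5 × (0.4490 + (-0.4538)) = 0.0024

C = 0.002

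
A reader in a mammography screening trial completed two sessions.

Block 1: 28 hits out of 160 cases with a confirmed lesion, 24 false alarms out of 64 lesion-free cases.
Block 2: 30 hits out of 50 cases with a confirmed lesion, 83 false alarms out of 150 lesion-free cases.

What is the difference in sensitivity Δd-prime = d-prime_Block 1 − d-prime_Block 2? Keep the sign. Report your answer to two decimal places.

Δd-prime = -0.74

Block 1: z(0.1750) = -0.935, z(0.3750) = -0.319, d' = -0.616
Block 2: z(0.6000) = 0.253, z(0.5533) = 0.134, d' = 0.119
Δd' = d'_Block 1 − d'_Block 2 = -0.616 − 0.119 = -0.735
Block 2 has the higher sensitivity.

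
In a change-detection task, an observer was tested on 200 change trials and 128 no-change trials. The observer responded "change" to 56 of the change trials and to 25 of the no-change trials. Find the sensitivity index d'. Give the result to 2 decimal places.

H = 56/200 = 0.2800
FA = 25/128 = 0.1953
Φ⁻¹(H) = -0.583
Φ⁻¹(FA) = -0.859
d' = z(H) − z(FA) = -0.583 − (-0.859) = 0.276

d' = 0.28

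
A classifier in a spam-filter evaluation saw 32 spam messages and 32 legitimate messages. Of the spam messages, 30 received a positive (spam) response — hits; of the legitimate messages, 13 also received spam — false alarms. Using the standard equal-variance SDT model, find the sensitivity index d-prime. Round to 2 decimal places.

d-prime = 1.77

H = 30/32 = 0.9375
FA = 13/32 = 0.4062
Φ⁻¹(H) = 1.5341
Φ⁻¹(FA) = -0.2373
d' = z(H) − z(FA) = 1.5341 − (-0.2373) = 1.7714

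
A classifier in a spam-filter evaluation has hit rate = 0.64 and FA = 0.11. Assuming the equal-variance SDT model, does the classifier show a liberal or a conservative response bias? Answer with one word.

conservative

z(H) = 0.358, z(FA) = -1.227
c = −½·(z(H) + z(FA)) = 0.4345
c > 0 → conservative criterion (biased toward responding “no”).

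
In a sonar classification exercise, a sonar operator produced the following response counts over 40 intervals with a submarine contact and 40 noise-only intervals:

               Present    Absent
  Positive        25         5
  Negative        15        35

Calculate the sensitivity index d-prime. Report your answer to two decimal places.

H = 25/40 = 0.6250
FA = 5/40 = 0.1250
Φ⁻¹(H) = 0.3186
Φ⁻¹(FA) = -1.1503
d' = z(H) − z(FA) = 0.3186 − (-1.1503) = 1.4689

d-prime = 1.47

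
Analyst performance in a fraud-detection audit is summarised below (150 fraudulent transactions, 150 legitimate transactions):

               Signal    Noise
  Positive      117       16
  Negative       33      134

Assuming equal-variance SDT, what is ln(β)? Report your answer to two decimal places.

H = 117/150 = 0.7800
FA = 16/150 = 0.1067
Φ⁻¹(H) = Φ⁻¹(0.7800) = 0.772
Φ⁻¹(FA) = Φ⁻¹(0.1067) = -1.244
ln β = −½·[z(H)² − z(FA)²] = −0.5 × (0.596 − 1.548) = 0.476

ln β = 0.48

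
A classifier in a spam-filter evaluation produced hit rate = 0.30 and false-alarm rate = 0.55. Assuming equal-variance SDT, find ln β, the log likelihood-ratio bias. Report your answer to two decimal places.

ln β = -0.13

z(H) = z(0.30) = -0.524
z(FA) = z(0.55) = 0.126
ln β = −½·[z(H)² − z(FA)²] = −0.5 × (0.275 − 0.016) = -0.1295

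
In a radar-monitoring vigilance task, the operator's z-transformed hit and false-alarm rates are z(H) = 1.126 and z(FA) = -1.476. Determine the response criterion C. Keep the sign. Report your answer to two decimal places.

c = −½·[z(H) + z(FA)] = −½·(1.126 + (-1.476)) = 0.175

C = 0.18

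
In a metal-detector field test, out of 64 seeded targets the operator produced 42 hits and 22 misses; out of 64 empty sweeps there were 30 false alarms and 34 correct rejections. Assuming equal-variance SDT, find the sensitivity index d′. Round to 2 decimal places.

H = 42/64 = 0.6562
FA = 30/64 = 0.4688
Φ⁻¹(H) = 0.4021
Φ⁻¹(FA) = -0.0783
d' = z(H) − z(FA) = 0.4021 − (-0.0783) = 0.4804

d′ = 0.48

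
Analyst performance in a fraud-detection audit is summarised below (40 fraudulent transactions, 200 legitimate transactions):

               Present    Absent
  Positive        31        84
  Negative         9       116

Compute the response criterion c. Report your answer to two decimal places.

c = -0.28

H = 31/40 = 0.7750
FA = 84/200 = 0.4200
z(H) = 0.7554
z(FA) = -0.2019
c = −½·[z(H) + z(FA)] = −0.5 × (0.7554 + (-0.2019)) = -0.27675
c < 0: the analyst has a liberal response bias.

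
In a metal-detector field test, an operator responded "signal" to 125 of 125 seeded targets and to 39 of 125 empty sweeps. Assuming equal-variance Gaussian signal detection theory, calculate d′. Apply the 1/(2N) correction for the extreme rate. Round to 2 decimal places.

The hit rate is 125/125 = 1, so apply the 1/(2N) correction: H → 1 − 1/(2·125) = 0.99600.
z(H) = z(0.99600) = 2.652
z(FA) = z(0.31200) = -0.490
d' = 2.652 − (-0.490) = 3.142

d′ = 3.14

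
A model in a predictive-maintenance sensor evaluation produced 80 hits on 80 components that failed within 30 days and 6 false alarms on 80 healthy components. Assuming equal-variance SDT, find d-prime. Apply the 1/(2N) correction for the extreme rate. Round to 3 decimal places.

The hit rate is 80/80 = 1, so apply the 1/(2N) correction: H → 1 − 1/(2·80) = 0.99375.
z(H) = z(0.99375) = 2.4977
z(FA) = z(0.07500) = -1.4395
d' = 2.4977 − (-1.4395) = 3.9372

d-prime = 3.937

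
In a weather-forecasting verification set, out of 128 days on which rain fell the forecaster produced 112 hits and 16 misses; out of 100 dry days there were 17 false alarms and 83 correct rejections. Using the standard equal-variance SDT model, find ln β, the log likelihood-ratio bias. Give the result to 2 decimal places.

H = 112/128 = 0.8750
FA = 17/100 = 0.1700
z(0.8750) = 1.150, z(0.1700) = -0.954
ln β = −½·[z(H)² − z(FA)²] = −0.5 × (1.323 − 0.910) = -0.2065

ln β = -0.21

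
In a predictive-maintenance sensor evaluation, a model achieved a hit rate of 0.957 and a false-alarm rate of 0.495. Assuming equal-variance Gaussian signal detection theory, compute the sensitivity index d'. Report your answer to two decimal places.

d' = 1.73

z(0.957) = 1.7169, z(0.495) = -0.0125
d' = z(H) − z(FA) = 1.7169 − (-0.0125) = 1.7294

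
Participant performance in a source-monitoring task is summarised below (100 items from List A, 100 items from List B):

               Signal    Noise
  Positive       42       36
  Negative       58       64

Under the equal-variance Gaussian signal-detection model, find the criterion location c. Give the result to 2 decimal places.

c = 0.28

H = 42/100 = 0.4200
FA = 36/100 = 0.3600
Φ⁻¹(0.4200) = -0.2019, Φ⁻¹(0.3600) = -0.3585
c = −½·[z(H) + z(FA)] = −0.5 × (-0.2019 + (-0.3585)) = 0.2802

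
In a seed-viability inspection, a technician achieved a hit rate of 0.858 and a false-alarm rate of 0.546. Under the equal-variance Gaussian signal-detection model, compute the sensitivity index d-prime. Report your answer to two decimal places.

d-prime = 0.96

z(H) = z(0.858) = 1.071
z(FA) = z(0.546) = 0.116
d' = z(H) − z(FA) = 1.071 − 0.116 = 0.955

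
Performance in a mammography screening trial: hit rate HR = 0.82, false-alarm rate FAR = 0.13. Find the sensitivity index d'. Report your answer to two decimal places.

z(H) = z(0.82) = 0.9154
z(FA) = z(0.13) = -1.1264
d' = z(H) − z(FA) = 0.9154 − (-1.1264) = 2.0418

d' = 2.04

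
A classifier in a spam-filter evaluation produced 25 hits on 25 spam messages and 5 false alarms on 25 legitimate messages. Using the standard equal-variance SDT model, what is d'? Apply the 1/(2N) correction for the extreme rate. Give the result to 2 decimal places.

d' = 2.90

The hit rate is 25/25 = 1, so apply the 1/(2N) correction: H → 1 − 1/(2·25) = 0.98000.
z(H) = z(0.98000) = 2.054
z(FA) = z(0.20000) = -0.842
d' = 2.054 − (-0.842) = 2.896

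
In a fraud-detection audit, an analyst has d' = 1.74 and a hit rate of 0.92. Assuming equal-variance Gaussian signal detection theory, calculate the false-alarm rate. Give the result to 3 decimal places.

false-alarm rate = 0.369

z(hit rate) = z(0.92) = 1.4051
z(FA) = z(H) − d' = 1.4051 − 1.74 = -0.3349
false-alarm rate = Φ(-0.3349) = 0.3689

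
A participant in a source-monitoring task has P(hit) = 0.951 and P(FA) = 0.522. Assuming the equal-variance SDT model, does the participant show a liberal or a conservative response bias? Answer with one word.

liberal

z(H) = 1.655, z(FA) = 0.055
c = −½·(z(H) + z(FA)) = -0.855
c < 0 → liberal criterion (biased toward responding “yes”).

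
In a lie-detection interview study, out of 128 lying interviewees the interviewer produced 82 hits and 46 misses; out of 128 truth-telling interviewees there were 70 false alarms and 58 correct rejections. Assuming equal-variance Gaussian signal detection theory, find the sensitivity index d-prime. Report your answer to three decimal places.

d-prime = 0.242

H = 82/128 = 0.6406
FA = 70/128 = 0.5469
z(H) = 0.3601
z(FA) = 0.1178
d' = z(H) − z(FA) = 0.3601 − 0.1178 = 0.2423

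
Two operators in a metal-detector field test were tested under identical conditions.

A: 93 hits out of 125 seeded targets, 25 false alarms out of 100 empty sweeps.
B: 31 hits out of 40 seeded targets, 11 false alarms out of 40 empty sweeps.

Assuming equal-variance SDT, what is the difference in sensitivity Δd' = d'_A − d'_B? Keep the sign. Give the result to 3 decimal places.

Δd' = -0.023

A: z(0.7440) = 0.6557, z(0.2500) = -0.6745, d' = 1.3302
B: z(0.7750) = 0.7554, z(0.2750) = -0.5978, d' = 1.3532
Δd' = d'_A − d'_B = 1.3302 − 1.3532 = -0.0230
B has the higher sensitivity.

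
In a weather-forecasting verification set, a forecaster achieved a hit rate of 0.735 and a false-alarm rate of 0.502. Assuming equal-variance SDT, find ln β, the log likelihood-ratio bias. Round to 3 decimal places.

z(H) = z(0.735) = 0.6280
z(FA) = z(0.502) = 0.0050
ln β = −½·[z(H)² − z(FA)²] = −0.5 × (0.3944 − 0.0000) = -0.1972

ln β = -0.197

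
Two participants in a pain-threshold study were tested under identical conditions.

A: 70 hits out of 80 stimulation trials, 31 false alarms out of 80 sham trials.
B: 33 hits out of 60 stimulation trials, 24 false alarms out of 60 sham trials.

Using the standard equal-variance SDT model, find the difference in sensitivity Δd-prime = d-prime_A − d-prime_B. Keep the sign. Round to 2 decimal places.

Δd-prime = 1.06

A: z(0.8750) = 1.150, z(0.3875) = -0.286, d' = 1.436
B: z(0.5500) = 0.126, z(0.4000) = -0.253, d' = 0.379
Δd' = d'_A − d'_B = 1.436 − 0.379 = 1.057
A has the higher sensitivity.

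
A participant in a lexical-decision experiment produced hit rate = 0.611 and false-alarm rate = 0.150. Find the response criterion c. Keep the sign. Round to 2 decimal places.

c = 0.38

Φ⁻¹(H) = 0.2819
Φ⁻¹(FA) = -1.0364
c = −½·[z(H) + z(FA)] = −0.5 × (0.2819 + (-1.0364)) = 0.37725
c > 0: the participant has a conservative response bias.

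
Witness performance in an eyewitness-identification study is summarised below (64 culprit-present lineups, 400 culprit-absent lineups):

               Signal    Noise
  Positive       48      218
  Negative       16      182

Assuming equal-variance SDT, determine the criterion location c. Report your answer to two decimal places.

H = 48/64 = 0.7500
FA = 218/400 = 0.5450
z(H) = z(0.7500) = 0.674
z(FA) = z(0.5450) = 0.113
c = −½·[z(H) + z(FA)] = −0.5 × (0.674 + 0.113) = -0.3935
c < 0: the witness has a liberal response bias.

c = -0.39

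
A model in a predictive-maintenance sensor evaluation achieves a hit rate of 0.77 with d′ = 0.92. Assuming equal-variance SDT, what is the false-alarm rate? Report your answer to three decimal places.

z(hit rate) = z(0.77) = 0.7388
z(FA) = z(H) − d' = 0.7388 − 0.92 = -0.1812
false-alarm rate = Φ(-0.1812) = 0.4281

false-alarm rate = 0.428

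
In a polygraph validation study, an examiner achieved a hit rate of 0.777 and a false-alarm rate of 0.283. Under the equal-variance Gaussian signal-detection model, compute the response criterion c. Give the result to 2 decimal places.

c = -0.09

Φ⁻¹(H) = 0.7621
Φ⁻¹(FA) = -0.5740
c = −½·[z(H) + z(FA)] = −0.5 × (0.7621 + (-0.5740)) = -0.09405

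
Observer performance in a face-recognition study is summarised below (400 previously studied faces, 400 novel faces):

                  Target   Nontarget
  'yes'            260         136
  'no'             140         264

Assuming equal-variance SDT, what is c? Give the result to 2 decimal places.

H = 260/400 = 0.6500
FA = 136/400 = 0.3400
z(H) = 0.3853
z(FA) = -0.4125
c = −½·[z(H) + z(FA)] = −0.5 × (0.3853 + (-0.4125)) = 0.0136

c = 0.01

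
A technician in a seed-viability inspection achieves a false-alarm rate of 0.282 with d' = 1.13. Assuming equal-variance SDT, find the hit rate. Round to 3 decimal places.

z(false-alarm rate) = z(0.282) = -0.5769
z(H) = z(FA) + d' = -0.5769 + 1.13 = 0.5531
hit rate = Φ(0.5531) = 0.7099

hit rate = 0.710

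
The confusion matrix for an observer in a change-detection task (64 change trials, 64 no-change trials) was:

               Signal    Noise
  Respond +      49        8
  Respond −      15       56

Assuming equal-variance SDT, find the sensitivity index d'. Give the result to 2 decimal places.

H = 49/64 = 0.7656
FA = 8/64 = 0.1250
Φ⁻¹(H) = Φ⁻¹(0.7656) = 0.7244
Φ⁻¹(FA) = Φ⁻¹(0.1250) = -1.1503
d' = z(H) − z(FA) = 0.7244 − (-1.1503) = 1.8747

d' = 1.87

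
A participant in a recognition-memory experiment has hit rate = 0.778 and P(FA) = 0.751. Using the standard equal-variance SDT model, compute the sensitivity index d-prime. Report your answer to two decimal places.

d-prime = 0.09

z(0.778) = 0.7655, z(0.751) = 0.6776
d' = z(H) − z(FA) = 0.7655 − 0.6776 = 0.0879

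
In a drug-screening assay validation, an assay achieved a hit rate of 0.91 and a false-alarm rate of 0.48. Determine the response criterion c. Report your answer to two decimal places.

z(0.91) = 1.341, z(0.48) = -0.050
c = −½·[z(H) + z(FA)] = −0.5 × (1.341 + (-0.050)) = -0.6455

c = -0.65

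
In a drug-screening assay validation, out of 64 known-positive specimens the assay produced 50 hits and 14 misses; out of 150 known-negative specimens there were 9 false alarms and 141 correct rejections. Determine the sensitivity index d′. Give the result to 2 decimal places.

H = 50/64 = 0.7812
FA = 9/150 = 0.0600
Φ⁻¹(H) = 0.7763
Φ⁻¹(FA) = -1.5548
d' = z(H) − z(FA) = 0.7763 − (-1.5548) = 2.3311

d′ = 2.33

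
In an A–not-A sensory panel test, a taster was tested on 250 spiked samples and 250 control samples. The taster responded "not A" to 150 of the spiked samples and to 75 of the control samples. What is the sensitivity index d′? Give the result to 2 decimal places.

H = 150/250 = 0.6000
FA = 75/250 = 0.3000
Φ⁻¹(H) = Φ⁻¹(0.6000) = 0.253
Φ⁻¹(FA) = Φ⁻¹(0.3000) = -0.524
d' = z(H) − z(FA) = 0.253 − (-0.524) = 0.777

d′ = 0.78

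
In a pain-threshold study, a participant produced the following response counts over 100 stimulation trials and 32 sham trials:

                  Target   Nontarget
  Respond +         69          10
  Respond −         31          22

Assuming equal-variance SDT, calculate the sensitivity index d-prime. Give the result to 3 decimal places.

H = 69/100 = 0.6900
FA = 10/32 = 0.3125
z(H) = 0.4959
z(FA) = -0.4888
d' = z(H) − z(FA) = 0.4959 − (-0.4888) = 0.9847

d-prime = 0.985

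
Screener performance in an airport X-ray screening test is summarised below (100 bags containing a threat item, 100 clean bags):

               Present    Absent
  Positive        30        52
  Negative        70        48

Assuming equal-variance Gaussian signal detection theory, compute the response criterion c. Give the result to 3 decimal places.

H = 30/100 = 0.3000
FA = 52/100 = 0.5200
Φ⁻¹(0.3000) = -0.5244, Φ⁻¹(0.5200) = 0.0502
c = −½·[z(H) + z(FA)] = −0.5 × (-0.5244 + 0.0502) = 0.2371
c > 0: the screener has a conservative response bias.

c = 0.237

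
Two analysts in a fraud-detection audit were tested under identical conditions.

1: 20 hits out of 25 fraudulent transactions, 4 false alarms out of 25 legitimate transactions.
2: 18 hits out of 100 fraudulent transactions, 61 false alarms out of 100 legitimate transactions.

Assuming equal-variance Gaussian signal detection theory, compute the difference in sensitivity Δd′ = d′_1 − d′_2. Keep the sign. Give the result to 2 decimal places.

1: z(0.8000) = 0.842, z(0.1600) = -0.994, d' = 1.836
2: z(0.1800) = -0.915, z(0.6100) = 0.279, d' = -1.194
Δd' = d'_1 − d'_2 = 1.836 − (-1.194) = 3.030
1 has the higher sensitivity.

Δd′ = 3.03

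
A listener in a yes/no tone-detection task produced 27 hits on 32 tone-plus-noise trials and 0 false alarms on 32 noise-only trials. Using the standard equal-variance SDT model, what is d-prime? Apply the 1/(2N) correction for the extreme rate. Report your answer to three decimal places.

d-prime = 3.164

The false-alarm rate is 0/32 = 0, so apply the 1/(2N) correction: FA → 1/(2·32) = 0.01562.
z(H) = z(0.84375) = 1.0100
z(FA) = z(0.01562) = -2.1540
d' = 1.0100 − (-2.1540) = 3.1640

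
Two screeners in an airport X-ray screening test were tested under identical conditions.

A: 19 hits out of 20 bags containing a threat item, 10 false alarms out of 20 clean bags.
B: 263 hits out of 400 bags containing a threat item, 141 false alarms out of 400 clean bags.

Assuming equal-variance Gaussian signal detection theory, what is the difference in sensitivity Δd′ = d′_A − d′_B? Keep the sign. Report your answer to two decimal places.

Δd′ = 0.86

A: z(0.9500) = 1.645, z(0.5000) = 0.000, d' = 1.645
B: z(0.6575) = 0.406, z(0.3525) = -0.379, d' = 0.785
Δd' = d'_A − d'_B = 1.645 − 0.785 = 0.860
A has the higher sensitivity.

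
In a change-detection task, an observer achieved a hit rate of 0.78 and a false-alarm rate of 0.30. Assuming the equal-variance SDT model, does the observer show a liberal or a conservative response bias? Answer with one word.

liberal

z(H) = 0.772, z(FA) = -0.524
c = −½·(z(H) + z(FA)) = -0.124
c < 0 → liberal criterion (biased toward responding “yes”).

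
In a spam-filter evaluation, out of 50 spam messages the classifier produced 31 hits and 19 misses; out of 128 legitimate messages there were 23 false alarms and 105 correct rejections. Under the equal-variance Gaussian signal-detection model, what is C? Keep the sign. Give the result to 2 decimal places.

H = 31/50 = 0.6200
FA = 23/128 = 0.1797
Φ⁻¹(H) = 0.305
Φ⁻¹(FA) = -0.917
c = −½·[z(H) + z(FA)] = −0.5 × (0.305 + (-0.917)) = 0.306

C = 0.31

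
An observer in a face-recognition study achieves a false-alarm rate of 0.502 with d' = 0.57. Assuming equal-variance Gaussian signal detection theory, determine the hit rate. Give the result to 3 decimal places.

hit rate = 0.717

z(false-alarm rate) = z(0.502) = 0.0050
z(H) = z(FA) + d' = 0.0050 + 0.57 = 0.5750
hit rate = Φ(0.5750) = 0.7174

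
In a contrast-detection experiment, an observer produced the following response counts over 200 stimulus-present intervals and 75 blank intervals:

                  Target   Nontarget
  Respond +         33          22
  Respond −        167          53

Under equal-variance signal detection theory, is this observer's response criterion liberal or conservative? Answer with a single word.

z(H) = -0.974, z(FA) = -0.544
c = −½·(z(H) + z(FA)) = 0.759
c > 0 → conservative criterion (biased toward responding “no”).

conservative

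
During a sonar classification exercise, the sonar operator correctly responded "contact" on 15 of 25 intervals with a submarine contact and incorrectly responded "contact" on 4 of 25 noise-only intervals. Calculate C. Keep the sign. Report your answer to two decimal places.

C = 0.37

H = 15/25 = 0.6000
FA = 4/25 = 0.1600
Φ⁻¹(0.6000) = 0.2533, Φ⁻¹(0.1600) = -0.9945
c = −½·[z(H) + z(FA)] = −0.5 × (0.2533 + (-0.9945)) = 0.3706
c > 0: the sonar operator has a conservative response bias.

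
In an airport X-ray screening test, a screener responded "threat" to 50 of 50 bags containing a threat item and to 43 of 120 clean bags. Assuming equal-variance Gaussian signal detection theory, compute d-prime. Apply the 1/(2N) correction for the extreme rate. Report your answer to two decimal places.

The hit rate is 50/50 = 1, so apply the 1/(2N) correction: H → 1 − 1/(2·50) = 0.99000.
z(H) = z(0.99000) = 2.326
z(FA) = z(0.35833) = -0.363
d' = 2.326 − (-0.363) = 2.689

d-prime = 2.69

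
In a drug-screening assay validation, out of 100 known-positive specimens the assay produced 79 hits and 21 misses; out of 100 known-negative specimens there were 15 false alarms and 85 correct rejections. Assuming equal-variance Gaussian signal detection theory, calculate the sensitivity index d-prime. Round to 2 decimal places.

H = 79/100 = 0.7900
FA = 15/100 = 0.1500
Φ⁻¹(0.7900) = 0.8064, Φ⁻¹(0.1500) = -1.0364
d' = z(H) − z(FA) = 0.8064 − (-1.0364) = 1.8428

d-prime = 1.84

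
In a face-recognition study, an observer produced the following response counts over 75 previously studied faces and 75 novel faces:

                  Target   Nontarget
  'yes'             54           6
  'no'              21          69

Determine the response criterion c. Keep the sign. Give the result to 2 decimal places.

c = 0.41

H = 54/75 = 0.7200
FA = 6/75 = 0.0800
Φ⁻¹(H) = 0.5828
Φ⁻¹(FA) = -1.4051
c = −½·[z(H) + z(FA)] = −0.5 × (0.5828 + (-1.4051)) = 0.41115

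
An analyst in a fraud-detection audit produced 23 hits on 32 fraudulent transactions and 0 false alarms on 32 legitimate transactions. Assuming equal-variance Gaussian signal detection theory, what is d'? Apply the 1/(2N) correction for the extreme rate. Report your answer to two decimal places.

The false-alarm rate is 0/32 = 0, so apply the 1/(2N) correction: FA → 1/(2·32) = 0.01562.
z(H) = z(0.71875) = 0.579
z(FA) = z(0.01562) = -2.154
d' = 0.579 − (-2.154) = 2.733

d' = 2.73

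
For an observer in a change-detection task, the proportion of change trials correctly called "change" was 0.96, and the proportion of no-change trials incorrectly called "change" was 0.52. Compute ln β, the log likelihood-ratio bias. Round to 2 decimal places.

ln β = -1.53

z(H) = z(0.96) = 1.751
z(FA) = z(0.52) = 0.050
ln β = −½·[z(H)² − z(FA)²] = −0.5 × (3.066 − 0.003) = -1.5315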